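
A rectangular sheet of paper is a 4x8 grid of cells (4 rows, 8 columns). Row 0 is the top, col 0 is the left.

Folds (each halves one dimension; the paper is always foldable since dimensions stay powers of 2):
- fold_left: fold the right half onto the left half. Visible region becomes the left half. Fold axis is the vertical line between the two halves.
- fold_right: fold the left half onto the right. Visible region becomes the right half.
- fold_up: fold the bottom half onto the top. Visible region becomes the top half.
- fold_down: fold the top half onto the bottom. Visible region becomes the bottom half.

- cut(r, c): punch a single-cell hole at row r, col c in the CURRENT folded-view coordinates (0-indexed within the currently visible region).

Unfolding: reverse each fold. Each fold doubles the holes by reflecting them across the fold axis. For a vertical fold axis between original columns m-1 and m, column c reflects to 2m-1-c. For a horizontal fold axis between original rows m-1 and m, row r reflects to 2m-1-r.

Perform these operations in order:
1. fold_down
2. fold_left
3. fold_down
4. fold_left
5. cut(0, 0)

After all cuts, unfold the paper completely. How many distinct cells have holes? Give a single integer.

Op 1 fold_down: fold axis h@2; visible region now rows[2,4) x cols[0,8) = 2x8
Op 2 fold_left: fold axis v@4; visible region now rows[2,4) x cols[0,4) = 2x4
Op 3 fold_down: fold axis h@3; visible region now rows[3,4) x cols[0,4) = 1x4
Op 4 fold_left: fold axis v@2; visible region now rows[3,4) x cols[0,2) = 1x2
Op 5 cut(0, 0): punch at orig (3,0); cuts so far [(3, 0)]; region rows[3,4) x cols[0,2) = 1x2
Unfold 1 (reflect across v@2): 2 holes -> [(3, 0), (3, 3)]
Unfold 2 (reflect across h@3): 4 holes -> [(2, 0), (2, 3), (3, 0), (3, 3)]
Unfold 3 (reflect across v@4): 8 holes -> [(2, 0), (2, 3), (2, 4), (2, 7), (3, 0), (3, 3), (3, 4), (3, 7)]
Unfold 4 (reflect across h@2): 16 holes -> [(0, 0), (0, 3), (0, 4), (0, 7), (1, 0), (1, 3), (1, 4), (1, 7), (2, 0), (2, 3), (2, 4), (2, 7), (3, 0), (3, 3), (3, 4), (3, 7)]

Answer: 16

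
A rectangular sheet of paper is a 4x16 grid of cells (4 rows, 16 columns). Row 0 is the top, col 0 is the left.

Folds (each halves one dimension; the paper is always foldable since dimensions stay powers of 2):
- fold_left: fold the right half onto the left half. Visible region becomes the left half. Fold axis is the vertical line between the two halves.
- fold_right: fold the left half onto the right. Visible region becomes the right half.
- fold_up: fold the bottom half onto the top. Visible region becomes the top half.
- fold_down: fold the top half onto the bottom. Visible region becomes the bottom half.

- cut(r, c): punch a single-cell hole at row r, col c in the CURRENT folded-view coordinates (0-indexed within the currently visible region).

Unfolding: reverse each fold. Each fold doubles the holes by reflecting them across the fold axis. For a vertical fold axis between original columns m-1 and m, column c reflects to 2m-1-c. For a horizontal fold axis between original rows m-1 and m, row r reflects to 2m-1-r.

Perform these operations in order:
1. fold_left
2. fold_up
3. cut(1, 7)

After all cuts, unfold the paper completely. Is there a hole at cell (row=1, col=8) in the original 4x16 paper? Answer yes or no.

Op 1 fold_left: fold axis v@8; visible region now rows[0,4) x cols[0,8) = 4x8
Op 2 fold_up: fold axis h@2; visible region now rows[0,2) x cols[0,8) = 2x8
Op 3 cut(1, 7): punch at orig (1,7); cuts so far [(1, 7)]; region rows[0,2) x cols[0,8) = 2x8
Unfold 1 (reflect across h@2): 2 holes -> [(1, 7), (2, 7)]
Unfold 2 (reflect across v@8): 4 holes -> [(1, 7), (1, 8), (2, 7), (2, 8)]
Holes: [(1, 7), (1, 8), (2, 7), (2, 8)]

Answer: yes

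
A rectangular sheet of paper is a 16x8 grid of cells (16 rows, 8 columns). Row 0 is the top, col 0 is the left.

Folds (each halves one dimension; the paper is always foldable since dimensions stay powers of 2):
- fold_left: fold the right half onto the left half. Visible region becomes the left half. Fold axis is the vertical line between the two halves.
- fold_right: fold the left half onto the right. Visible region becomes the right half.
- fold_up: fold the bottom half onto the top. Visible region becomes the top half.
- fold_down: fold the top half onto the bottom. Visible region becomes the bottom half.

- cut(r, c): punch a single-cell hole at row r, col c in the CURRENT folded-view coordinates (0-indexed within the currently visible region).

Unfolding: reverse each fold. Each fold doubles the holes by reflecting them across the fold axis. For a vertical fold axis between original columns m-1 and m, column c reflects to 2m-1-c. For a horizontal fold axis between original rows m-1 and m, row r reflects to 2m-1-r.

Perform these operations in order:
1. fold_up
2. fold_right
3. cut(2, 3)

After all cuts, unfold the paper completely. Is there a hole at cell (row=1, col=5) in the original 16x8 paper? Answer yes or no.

Op 1 fold_up: fold axis h@8; visible region now rows[0,8) x cols[0,8) = 8x8
Op 2 fold_right: fold axis v@4; visible region now rows[0,8) x cols[4,8) = 8x4
Op 3 cut(2, 3): punch at orig (2,7); cuts so far [(2, 7)]; region rows[0,8) x cols[4,8) = 8x4
Unfold 1 (reflect across v@4): 2 holes -> [(2, 0), (2, 7)]
Unfold 2 (reflect across h@8): 4 holes -> [(2, 0), (2, 7), (13, 0), (13, 7)]
Holes: [(2, 0), (2, 7), (13, 0), (13, 7)]

Answer: no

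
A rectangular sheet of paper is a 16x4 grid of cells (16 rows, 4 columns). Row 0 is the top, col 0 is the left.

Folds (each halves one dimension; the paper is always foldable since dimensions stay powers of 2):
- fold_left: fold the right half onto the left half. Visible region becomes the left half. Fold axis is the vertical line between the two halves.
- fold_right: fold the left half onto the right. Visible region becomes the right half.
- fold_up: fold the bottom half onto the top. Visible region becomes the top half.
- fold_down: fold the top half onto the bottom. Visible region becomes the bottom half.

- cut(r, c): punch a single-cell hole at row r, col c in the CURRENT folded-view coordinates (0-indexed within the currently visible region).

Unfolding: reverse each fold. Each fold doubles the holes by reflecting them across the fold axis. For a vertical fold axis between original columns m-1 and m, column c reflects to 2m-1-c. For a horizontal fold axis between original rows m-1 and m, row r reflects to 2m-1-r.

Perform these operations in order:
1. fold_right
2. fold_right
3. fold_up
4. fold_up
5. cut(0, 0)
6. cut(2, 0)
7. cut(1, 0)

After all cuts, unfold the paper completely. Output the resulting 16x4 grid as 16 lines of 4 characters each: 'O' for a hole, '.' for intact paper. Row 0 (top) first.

Op 1 fold_right: fold axis v@2; visible region now rows[0,16) x cols[2,4) = 16x2
Op 2 fold_right: fold axis v@3; visible region now rows[0,16) x cols[3,4) = 16x1
Op 3 fold_up: fold axis h@8; visible region now rows[0,8) x cols[3,4) = 8x1
Op 4 fold_up: fold axis h@4; visible region now rows[0,4) x cols[3,4) = 4x1
Op 5 cut(0, 0): punch at orig (0,3); cuts so far [(0, 3)]; region rows[0,4) x cols[3,4) = 4x1
Op 6 cut(2, 0): punch at orig (2,3); cuts so far [(0, 3), (2, 3)]; region rows[0,4) x cols[3,4) = 4x1
Op 7 cut(1, 0): punch at orig (1,3); cuts so far [(0, 3), (1, 3), (2, 3)]; region rows[0,4) x cols[3,4) = 4x1
Unfold 1 (reflect across h@4): 6 holes -> [(0, 3), (1, 3), (2, 3), (5, 3), (6, 3), (7, 3)]
Unfold 2 (reflect across h@8): 12 holes -> [(0, 3), (1, 3), (2, 3), (5, 3), (6, 3), (7, 3), (8, 3), (9, 3), (10, 3), (13, 3), (14, 3), (15, 3)]
Unfold 3 (reflect across v@3): 24 holes -> [(0, 2), (0, 3), (1, 2), (1, 3), (2, 2), (2, 3), (5, 2), (5, 3), (6, 2), (6, 3), (7, 2), (7, 3), (8, 2), (8, 3), (9, 2), (9, 3), (10, 2), (10, 3), (13, 2), (13, 3), (14, 2), (14, 3), (15, 2), (15, 3)]
Unfold 4 (reflect across v@2): 48 holes -> [(0, 0), (0, 1), (0, 2), (0, 3), (1, 0), (1, 1), (1, 2), (1, 3), (2, 0), (2, 1), (2, 2), (2, 3), (5, 0), (5, 1), (5, 2), (5, 3), (6, 0), (6, 1), (6, 2), (6, 3), (7, 0), (7, 1), (7, 2), (7, 3), (8, 0), (8, 1), (8, 2), (8, 3), (9, 0), (9, 1), (9, 2), (9, 3), (10, 0), (10, 1), (10, 2), (10, 3), (13, 0), (13, 1), (13, 2), (13, 3), (14, 0), (14, 1), (14, 2), (14, 3), (15, 0), (15, 1), (15, 2), (15, 3)]

Answer: OOOO
OOOO
OOOO
....
....
OOOO
OOOO
OOOO
OOOO
OOOO
OOOO
....
....
OOOO
OOOO
OOOO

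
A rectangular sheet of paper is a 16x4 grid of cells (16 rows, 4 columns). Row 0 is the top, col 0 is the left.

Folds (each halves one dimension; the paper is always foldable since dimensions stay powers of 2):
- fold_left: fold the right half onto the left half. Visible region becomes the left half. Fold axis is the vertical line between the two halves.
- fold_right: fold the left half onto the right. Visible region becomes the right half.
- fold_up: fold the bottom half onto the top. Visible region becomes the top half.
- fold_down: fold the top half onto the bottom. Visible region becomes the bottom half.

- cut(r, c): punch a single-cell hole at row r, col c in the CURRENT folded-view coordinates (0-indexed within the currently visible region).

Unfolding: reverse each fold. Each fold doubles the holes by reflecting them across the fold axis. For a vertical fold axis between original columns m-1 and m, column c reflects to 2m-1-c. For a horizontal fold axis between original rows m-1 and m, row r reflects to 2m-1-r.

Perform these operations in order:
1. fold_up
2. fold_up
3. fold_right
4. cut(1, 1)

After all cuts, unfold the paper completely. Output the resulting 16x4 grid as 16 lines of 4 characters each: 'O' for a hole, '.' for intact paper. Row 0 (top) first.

Op 1 fold_up: fold axis h@8; visible region now rows[0,8) x cols[0,4) = 8x4
Op 2 fold_up: fold axis h@4; visible region now rows[0,4) x cols[0,4) = 4x4
Op 3 fold_right: fold axis v@2; visible region now rows[0,4) x cols[2,4) = 4x2
Op 4 cut(1, 1): punch at orig (1,3); cuts so far [(1, 3)]; region rows[0,4) x cols[2,4) = 4x2
Unfold 1 (reflect across v@2): 2 holes -> [(1, 0), (1, 3)]
Unfold 2 (reflect across h@4): 4 holes -> [(1, 0), (1, 3), (6, 0), (6, 3)]
Unfold 3 (reflect across h@8): 8 holes -> [(1, 0), (1, 3), (6, 0), (6, 3), (9, 0), (9, 3), (14, 0), (14, 3)]

Answer: ....
O..O
....
....
....
....
O..O
....
....
O..O
....
....
....
....
O..O
....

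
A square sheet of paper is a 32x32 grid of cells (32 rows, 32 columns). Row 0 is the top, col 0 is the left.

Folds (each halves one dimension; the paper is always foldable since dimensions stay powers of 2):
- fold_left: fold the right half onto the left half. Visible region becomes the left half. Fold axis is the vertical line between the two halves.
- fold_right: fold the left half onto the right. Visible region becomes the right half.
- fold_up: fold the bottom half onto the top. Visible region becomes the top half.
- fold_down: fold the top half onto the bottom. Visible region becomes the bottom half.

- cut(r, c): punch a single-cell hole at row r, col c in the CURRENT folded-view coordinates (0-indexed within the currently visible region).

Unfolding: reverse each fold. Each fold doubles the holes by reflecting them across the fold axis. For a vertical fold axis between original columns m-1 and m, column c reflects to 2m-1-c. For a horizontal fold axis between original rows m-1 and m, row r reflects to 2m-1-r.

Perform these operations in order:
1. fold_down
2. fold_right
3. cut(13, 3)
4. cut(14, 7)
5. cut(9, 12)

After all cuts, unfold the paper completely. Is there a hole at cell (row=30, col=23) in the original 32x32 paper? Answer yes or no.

Answer: yes

Derivation:
Op 1 fold_down: fold axis h@16; visible region now rows[16,32) x cols[0,32) = 16x32
Op 2 fold_right: fold axis v@16; visible region now rows[16,32) x cols[16,32) = 16x16
Op 3 cut(13, 3): punch at orig (29,19); cuts so far [(29, 19)]; region rows[16,32) x cols[16,32) = 16x16
Op 4 cut(14, 7): punch at orig (30,23); cuts so far [(29, 19), (30, 23)]; region rows[16,32) x cols[16,32) = 16x16
Op 5 cut(9, 12): punch at orig (25,28); cuts so far [(25, 28), (29, 19), (30, 23)]; region rows[16,32) x cols[16,32) = 16x16
Unfold 1 (reflect across v@16): 6 holes -> [(25, 3), (25, 28), (29, 12), (29, 19), (30, 8), (30, 23)]
Unfold 2 (reflect across h@16): 12 holes -> [(1, 8), (1, 23), (2, 12), (2, 19), (6, 3), (6, 28), (25, 3), (25, 28), (29, 12), (29, 19), (30, 8), (30, 23)]
Holes: [(1, 8), (1, 23), (2, 12), (2, 19), (6, 3), (6, 28), (25, 3), (25, 28), (29, 12), (29, 19), (30, 8), (30, 23)]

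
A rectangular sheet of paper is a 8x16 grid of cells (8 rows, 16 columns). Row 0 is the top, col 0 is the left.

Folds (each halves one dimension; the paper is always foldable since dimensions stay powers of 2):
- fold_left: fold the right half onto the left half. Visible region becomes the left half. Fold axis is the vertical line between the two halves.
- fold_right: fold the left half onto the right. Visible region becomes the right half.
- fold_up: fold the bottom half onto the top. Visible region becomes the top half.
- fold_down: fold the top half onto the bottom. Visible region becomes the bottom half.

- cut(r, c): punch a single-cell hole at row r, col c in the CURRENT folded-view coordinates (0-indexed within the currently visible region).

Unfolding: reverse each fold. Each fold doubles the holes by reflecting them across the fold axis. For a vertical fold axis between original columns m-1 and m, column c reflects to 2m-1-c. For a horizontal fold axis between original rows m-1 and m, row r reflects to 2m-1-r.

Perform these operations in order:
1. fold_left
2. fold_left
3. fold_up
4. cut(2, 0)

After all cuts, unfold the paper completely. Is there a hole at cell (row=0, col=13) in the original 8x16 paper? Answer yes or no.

Answer: no

Derivation:
Op 1 fold_left: fold axis v@8; visible region now rows[0,8) x cols[0,8) = 8x8
Op 2 fold_left: fold axis v@4; visible region now rows[0,8) x cols[0,4) = 8x4
Op 3 fold_up: fold axis h@4; visible region now rows[0,4) x cols[0,4) = 4x4
Op 4 cut(2, 0): punch at orig (2,0); cuts so far [(2, 0)]; region rows[0,4) x cols[0,4) = 4x4
Unfold 1 (reflect across h@4): 2 holes -> [(2, 0), (5, 0)]
Unfold 2 (reflect across v@4): 4 holes -> [(2, 0), (2, 7), (5, 0), (5, 7)]
Unfold 3 (reflect across v@8): 8 holes -> [(2, 0), (2, 7), (2, 8), (2, 15), (5, 0), (5, 7), (5, 8), (5, 15)]
Holes: [(2, 0), (2, 7), (2, 8), (2, 15), (5, 0), (5, 7), (5, 8), (5, 15)]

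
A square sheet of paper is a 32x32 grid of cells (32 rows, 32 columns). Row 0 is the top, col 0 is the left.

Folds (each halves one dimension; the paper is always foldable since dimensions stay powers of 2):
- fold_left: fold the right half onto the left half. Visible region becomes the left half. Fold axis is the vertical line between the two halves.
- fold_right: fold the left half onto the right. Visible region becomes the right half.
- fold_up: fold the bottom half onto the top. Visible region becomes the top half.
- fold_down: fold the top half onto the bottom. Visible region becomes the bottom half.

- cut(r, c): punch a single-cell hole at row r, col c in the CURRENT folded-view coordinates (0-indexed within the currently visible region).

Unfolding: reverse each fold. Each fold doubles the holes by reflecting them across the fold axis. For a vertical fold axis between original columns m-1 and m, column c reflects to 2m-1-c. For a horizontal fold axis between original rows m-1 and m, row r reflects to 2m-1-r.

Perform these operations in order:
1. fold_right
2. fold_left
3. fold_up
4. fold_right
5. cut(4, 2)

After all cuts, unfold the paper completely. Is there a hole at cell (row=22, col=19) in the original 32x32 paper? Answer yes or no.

Op 1 fold_right: fold axis v@16; visible region now rows[0,32) x cols[16,32) = 32x16
Op 2 fold_left: fold axis v@24; visible region now rows[0,32) x cols[16,24) = 32x8
Op 3 fold_up: fold axis h@16; visible region now rows[0,16) x cols[16,24) = 16x8
Op 4 fold_right: fold axis v@20; visible region now rows[0,16) x cols[20,24) = 16x4
Op 5 cut(4, 2): punch at orig (4,22); cuts so far [(4, 22)]; region rows[0,16) x cols[20,24) = 16x4
Unfold 1 (reflect across v@20): 2 holes -> [(4, 17), (4, 22)]
Unfold 2 (reflect across h@16): 4 holes -> [(4, 17), (4, 22), (27, 17), (27, 22)]
Unfold 3 (reflect across v@24): 8 holes -> [(4, 17), (4, 22), (4, 25), (4, 30), (27, 17), (27, 22), (27, 25), (27, 30)]
Unfold 4 (reflect across v@16): 16 holes -> [(4, 1), (4, 6), (4, 9), (4, 14), (4, 17), (4, 22), (4, 25), (4, 30), (27, 1), (27, 6), (27, 9), (27, 14), (27, 17), (27, 22), (27, 25), (27, 30)]
Holes: [(4, 1), (4, 6), (4, 9), (4, 14), (4, 17), (4, 22), (4, 25), (4, 30), (27, 1), (27, 6), (27, 9), (27, 14), (27, 17), (27, 22), (27, 25), (27, 30)]

Answer: no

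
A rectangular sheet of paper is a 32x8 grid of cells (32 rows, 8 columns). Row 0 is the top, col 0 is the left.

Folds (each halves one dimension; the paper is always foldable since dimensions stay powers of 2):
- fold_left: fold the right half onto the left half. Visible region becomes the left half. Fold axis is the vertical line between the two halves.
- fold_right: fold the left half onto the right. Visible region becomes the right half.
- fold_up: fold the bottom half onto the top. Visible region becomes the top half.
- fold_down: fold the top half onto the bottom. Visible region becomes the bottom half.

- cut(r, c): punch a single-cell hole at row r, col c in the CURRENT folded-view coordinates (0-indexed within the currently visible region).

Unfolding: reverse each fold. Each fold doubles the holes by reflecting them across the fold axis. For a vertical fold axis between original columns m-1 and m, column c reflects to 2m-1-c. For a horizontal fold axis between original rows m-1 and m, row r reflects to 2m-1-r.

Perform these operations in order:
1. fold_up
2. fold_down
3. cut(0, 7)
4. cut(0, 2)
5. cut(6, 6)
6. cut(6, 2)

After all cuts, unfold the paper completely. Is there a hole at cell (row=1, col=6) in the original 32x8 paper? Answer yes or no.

Answer: yes

Derivation:
Op 1 fold_up: fold axis h@16; visible region now rows[0,16) x cols[0,8) = 16x8
Op 2 fold_down: fold axis h@8; visible region now rows[8,16) x cols[0,8) = 8x8
Op 3 cut(0, 7): punch at orig (8,7); cuts so far [(8, 7)]; region rows[8,16) x cols[0,8) = 8x8
Op 4 cut(0, 2): punch at orig (8,2); cuts so far [(8, 2), (8, 7)]; region rows[8,16) x cols[0,8) = 8x8
Op 5 cut(6, 6): punch at orig (14,6); cuts so far [(8, 2), (8, 7), (14, 6)]; region rows[8,16) x cols[0,8) = 8x8
Op 6 cut(6, 2): punch at orig (14,2); cuts so far [(8, 2), (8, 7), (14, 2), (14, 6)]; region rows[8,16) x cols[0,8) = 8x8
Unfold 1 (reflect across h@8): 8 holes -> [(1, 2), (1, 6), (7, 2), (7, 7), (8, 2), (8, 7), (14, 2), (14, 6)]
Unfold 2 (reflect across h@16): 16 holes -> [(1, 2), (1, 6), (7, 2), (7, 7), (8, 2), (8, 7), (14, 2), (14, 6), (17, 2), (17, 6), (23, 2), (23, 7), (24, 2), (24, 7), (30, 2), (30, 6)]
Holes: [(1, 2), (1, 6), (7, 2), (7, 7), (8, 2), (8, 7), (14, 2), (14, 6), (17, 2), (17, 6), (23, 2), (23, 7), (24, 2), (24, 7), (30, 2), (30, 6)]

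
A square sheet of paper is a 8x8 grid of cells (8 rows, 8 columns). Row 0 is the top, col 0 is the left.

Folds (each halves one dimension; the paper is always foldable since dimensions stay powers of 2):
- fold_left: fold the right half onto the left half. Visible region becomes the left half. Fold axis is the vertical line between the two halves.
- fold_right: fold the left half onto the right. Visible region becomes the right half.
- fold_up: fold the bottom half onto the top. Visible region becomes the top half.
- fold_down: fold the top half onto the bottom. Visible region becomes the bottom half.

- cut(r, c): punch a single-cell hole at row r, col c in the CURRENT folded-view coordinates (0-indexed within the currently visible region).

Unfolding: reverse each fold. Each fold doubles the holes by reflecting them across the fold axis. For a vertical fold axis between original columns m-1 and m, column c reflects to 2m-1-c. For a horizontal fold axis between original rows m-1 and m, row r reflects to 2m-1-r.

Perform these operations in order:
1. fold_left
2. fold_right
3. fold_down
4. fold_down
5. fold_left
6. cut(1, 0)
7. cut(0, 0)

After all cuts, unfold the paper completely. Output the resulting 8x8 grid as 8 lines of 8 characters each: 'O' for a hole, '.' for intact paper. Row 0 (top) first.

Op 1 fold_left: fold axis v@4; visible region now rows[0,8) x cols[0,4) = 8x4
Op 2 fold_right: fold axis v@2; visible region now rows[0,8) x cols[2,4) = 8x2
Op 3 fold_down: fold axis h@4; visible region now rows[4,8) x cols[2,4) = 4x2
Op 4 fold_down: fold axis h@6; visible region now rows[6,8) x cols[2,4) = 2x2
Op 5 fold_left: fold axis v@3; visible region now rows[6,8) x cols[2,3) = 2x1
Op 6 cut(1, 0): punch at orig (7,2); cuts so far [(7, 2)]; region rows[6,8) x cols[2,3) = 2x1
Op 7 cut(0, 0): punch at orig (6,2); cuts so far [(6, 2), (7, 2)]; region rows[6,8) x cols[2,3) = 2x1
Unfold 1 (reflect across v@3): 4 holes -> [(6, 2), (6, 3), (7, 2), (7, 3)]
Unfold 2 (reflect across h@6): 8 holes -> [(4, 2), (4, 3), (5, 2), (5, 3), (6, 2), (6, 3), (7, 2), (7, 3)]
Unfold 3 (reflect across h@4): 16 holes -> [(0, 2), (0, 3), (1, 2), (1, 3), (2, 2), (2, 3), (3, 2), (3, 3), (4, 2), (4, 3), (5, 2), (5, 3), (6, 2), (6, 3), (7, 2), (7, 3)]
Unfold 4 (reflect across v@2): 32 holes -> [(0, 0), (0, 1), (0, 2), (0, 3), (1, 0), (1, 1), (1, 2), (1, 3), (2, 0), (2, 1), (2, 2), (2, 3), (3, 0), (3, 1), (3, 2), (3, 3), (4, 0), (4, 1), (4, 2), (4, 3), (5, 0), (5, 1), (5, 2), (5, 3), (6, 0), (6, 1), (6, 2), (6, 3), (7, 0), (7, 1), (7, 2), (7, 3)]
Unfold 5 (reflect across v@4): 64 holes -> [(0, 0), (0, 1), (0, 2), (0, 3), (0, 4), (0, 5), (0, 6), (0, 7), (1, 0), (1, 1), (1, 2), (1, 3), (1, 4), (1, 5), (1, 6), (1, 7), (2, 0), (2, 1), (2, 2), (2, 3), (2, 4), (2, 5), (2, 6), (2, 7), (3, 0), (3, 1), (3, 2), (3, 3), (3, 4), (3, 5), (3, 6), (3, 7), (4, 0), (4, 1), (4, 2), (4, 3), (4, 4), (4, 5), (4, 6), (4, 7), (5, 0), (5, 1), (5, 2), (5, 3), (5, 4), (5, 5), (5, 6), (5, 7), (6, 0), (6, 1), (6, 2), (6, 3), (6, 4), (6, 5), (6, 6), (6, 7), (7, 0), (7, 1), (7, 2), (7, 3), (7, 4), (7, 5), (7, 6), (7, 7)]

Answer: OOOOOOOO
OOOOOOOO
OOOOOOOO
OOOOOOOO
OOOOOOOO
OOOOOOOO
OOOOOOOO
OOOOOOOO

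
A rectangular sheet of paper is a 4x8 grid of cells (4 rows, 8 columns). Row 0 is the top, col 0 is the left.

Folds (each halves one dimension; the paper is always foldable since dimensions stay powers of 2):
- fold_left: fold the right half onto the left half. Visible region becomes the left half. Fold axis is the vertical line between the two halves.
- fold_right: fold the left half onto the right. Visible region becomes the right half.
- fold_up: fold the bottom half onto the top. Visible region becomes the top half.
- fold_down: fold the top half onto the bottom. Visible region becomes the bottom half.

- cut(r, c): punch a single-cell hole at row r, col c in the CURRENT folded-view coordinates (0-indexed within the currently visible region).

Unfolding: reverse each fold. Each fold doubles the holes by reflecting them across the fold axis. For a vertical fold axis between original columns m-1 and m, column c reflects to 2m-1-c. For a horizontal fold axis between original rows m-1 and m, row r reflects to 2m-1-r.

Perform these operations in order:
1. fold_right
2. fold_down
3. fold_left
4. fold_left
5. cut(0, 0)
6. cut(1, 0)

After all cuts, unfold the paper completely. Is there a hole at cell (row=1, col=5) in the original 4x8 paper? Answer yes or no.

Answer: yes

Derivation:
Op 1 fold_right: fold axis v@4; visible region now rows[0,4) x cols[4,8) = 4x4
Op 2 fold_down: fold axis h@2; visible region now rows[2,4) x cols[4,8) = 2x4
Op 3 fold_left: fold axis v@6; visible region now rows[2,4) x cols[4,6) = 2x2
Op 4 fold_left: fold axis v@5; visible region now rows[2,4) x cols[4,5) = 2x1
Op 5 cut(0, 0): punch at orig (2,4); cuts so far [(2, 4)]; region rows[2,4) x cols[4,5) = 2x1
Op 6 cut(1, 0): punch at orig (3,4); cuts so far [(2, 4), (3, 4)]; region rows[2,4) x cols[4,5) = 2x1
Unfold 1 (reflect across v@5): 4 holes -> [(2, 4), (2, 5), (3, 4), (3, 5)]
Unfold 2 (reflect across v@6): 8 holes -> [(2, 4), (2, 5), (2, 6), (2, 7), (3, 4), (3, 5), (3, 6), (3, 7)]
Unfold 3 (reflect across h@2): 16 holes -> [(0, 4), (0, 5), (0, 6), (0, 7), (1, 4), (1, 5), (1, 6), (1, 7), (2, 4), (2, 5), (2, 6), (2, 7), (3, 4), (3, 5), (3, 6), (3, 7)]
Unfold 4 (reflect across v@4): 32 holes -> [(0, 0), (0, 1), (0, 2), (0, 3), (0, 4), (0, 5), (0, 6), (0, 7), (1, 0), (1, 1), (1, 2), (1, 3), (1, 4), (1, 5), (1, 6), (1, 7), (2, 0), (2, 1), (2, 2), (2, 3), (2, 4), (2, 5), (2, 6), (2, 7), (3, 0), (3, 1), (3, 2), (3, 3), (3, 4), (3, 5), (3, 6), (3, 7)]
Holes: [(0, 0), (0, 1), (0, 2), (0, 3), (0, 4), (0, 5), (0, 6), (0, 7), (1, 0), (1, 1), (1, 2), (1, 3), (1, 4), (1, 5), (1, 6), (1, 7), (2, 0), (2, 1), (2, 2), (2, 3), (2, 4), (2, 5), (2, 6), (2, 7), (3, 0), (3, 1), (3, 2), (3, 3), (3, 4), (3, 5), (3, 6), (3, 7)]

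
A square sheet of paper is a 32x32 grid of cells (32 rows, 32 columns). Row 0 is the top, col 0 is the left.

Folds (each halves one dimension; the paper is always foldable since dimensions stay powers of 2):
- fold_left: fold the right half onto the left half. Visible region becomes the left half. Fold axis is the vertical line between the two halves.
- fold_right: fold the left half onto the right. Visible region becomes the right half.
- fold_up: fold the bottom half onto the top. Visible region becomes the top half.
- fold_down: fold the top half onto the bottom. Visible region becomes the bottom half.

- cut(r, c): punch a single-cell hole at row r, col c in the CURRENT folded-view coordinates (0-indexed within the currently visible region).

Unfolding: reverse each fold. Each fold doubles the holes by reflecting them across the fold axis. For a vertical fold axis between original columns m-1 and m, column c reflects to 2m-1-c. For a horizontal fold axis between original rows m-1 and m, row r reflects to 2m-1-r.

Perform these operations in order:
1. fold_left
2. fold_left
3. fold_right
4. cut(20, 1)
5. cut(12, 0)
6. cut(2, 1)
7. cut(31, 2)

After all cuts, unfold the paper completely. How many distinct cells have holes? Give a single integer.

Answer: 32

Derivation:
Op 1 fold_left: fold axis v@16; visible region now rows[0,32) x cols[0,16) = 32x16
Op 2 fold_left: fold axis v@8; visible region now rows[0,32) x cols[0,8) = 32x8
Op 3 fold_right: fold axis v@4; visible region now rows[0,32) x cols[4,8) = 32x4
Op 4 cut(20, 1): punch at orig (20,5); cuts so far [(20, 5)]; region rows[0,32) x cols[4,8) = 32x4
Op 5 cut(12, 0): punch at orig (12,4); cuts so far [(12, 4), (20, 5)]; region rows[0,32) x cols[4,8) = 32x4
Op 6 cut(2, 1): punch at orig (2,5); cuts so far [(2, 5), (12, 4), (20, 5)]; region rows[0,32) x cols[4,8) = 32x4
Op 7 cut(31, 2): punch at orig (31,6); cuts so far [(2, 5), (12, 4), (20, 5), (31, 6)]; region rows[0,32) x cols[4,8) = 32x4
Unfold 1 (reflect across v@4): 8 holes -> [(2, 2), (2, 5), (12, 3), (12, 4), (20, 2), (20, 5), (31, 1), (31, 6)]
Unfold 2 (reflect across v@8): 16 holes -> [(2, 2), (2, 5), (2, 10), (2, 13), (12, 3), (12, 4), (12, 11), (12, 12), (20, 2), (20, 5), (20, 10), (20, 13), (31, 1), (31, 6), (31, 9), (31, 14)]
Unfold 3 (reflect across v@16): 32 holes -> [(2, 2), (2, 5), (2, 10), (2, 13), (2, 18), (2, 21), (2, 26), (2, 29), (12, 3), (12, 4), (12, 11), (12, 12), (12, 19), (12, 20), (12, 27), (12, 28), (20, 2), (20, 5), (20, 10), (20, 13), (20, 18), (20, 21), (20, 26), (20, 29), (31, 1), (31, 6), (31, 9), (31, 14), (31, 17), (31, 22), (31, 25), (31, 30)]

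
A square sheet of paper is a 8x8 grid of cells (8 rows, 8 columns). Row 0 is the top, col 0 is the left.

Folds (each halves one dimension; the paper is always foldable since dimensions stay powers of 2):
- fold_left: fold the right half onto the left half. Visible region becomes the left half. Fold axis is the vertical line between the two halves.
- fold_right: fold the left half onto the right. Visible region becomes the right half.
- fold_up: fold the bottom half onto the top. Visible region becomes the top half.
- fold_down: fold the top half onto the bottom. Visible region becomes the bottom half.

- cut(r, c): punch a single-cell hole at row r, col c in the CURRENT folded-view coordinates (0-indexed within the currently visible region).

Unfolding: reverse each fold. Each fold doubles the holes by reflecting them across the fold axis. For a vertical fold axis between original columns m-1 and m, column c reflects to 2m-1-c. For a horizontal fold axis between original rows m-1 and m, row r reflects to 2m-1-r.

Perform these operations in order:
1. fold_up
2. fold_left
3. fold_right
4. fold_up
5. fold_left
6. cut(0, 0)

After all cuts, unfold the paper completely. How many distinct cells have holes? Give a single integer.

Op 1 fold_up: fold axis h@4; visible region now rows[0,4) x cols[0,8) = 4x8
Op 2 fold_left: fold axis v@4; visible region now rows[0,4) x cols[0,4) = 4x4
Op 3 fold_right: fold axis v@2; visible region now rows[0,4) x cols[2,4) = 4x2
Op 4 fold_up: fold axis h@2; visible region now rows[0,2) x cols[2,4) = 2x2
Op 5 fold_left: fold axis v@3; visible region now rows[0,2) x cols[2,3) = 2x1
Op 6 cut(0, 0): punch at orig (0,2); cuts so far [(0, 2)]; region rows[0,2) x cols[2,3) = 2x1
Unfold 1 (reflect across v@3): 2 holes -> [(0, 2), (0, 3)]
Unfold 2 (reflect across h@2): 4 holes -> [(0, 2), (0, 3), (3, 2), (3, 3)]
Unfold 3 (reflect across v@2): 8 holes -> [(0, 0), (0, 1), (0, 2), (0, 3), (3, 0), (3, 1), (3, 2), (3, 3)]
Unfold 4 (reflect across v@4): 16 holes -> [(0, 0), (0, 1), (0, 2), (0, 3), (0, 4), (0, 5), (0, 6), (0, 7), (3, 0), (3, 1), (3, 2), (3, 3), (3, 4), (3, 5), (3, 6), (3, 7)]
Unfold 5 (reflect across h@4): 32 holes -> [(0, 0), (0, 1), (0, 2), (0, 3), (0, 4), (0, 5), (0, 6), (0, 7), (3, 0), (3, 1), (3, 2), (3, 3), (3, 4), (3, 5), (3, 6), (3, 7), (4, 0), (4, 1), (4, 2), (4, 3), (4, 4), (4, 5), (4, 6), (4, 7), (7, 0), (7, 1), (7, 2), (7, 3), (7, 4), (7, 5), (7, 6), (7, 7)]

Answer: 32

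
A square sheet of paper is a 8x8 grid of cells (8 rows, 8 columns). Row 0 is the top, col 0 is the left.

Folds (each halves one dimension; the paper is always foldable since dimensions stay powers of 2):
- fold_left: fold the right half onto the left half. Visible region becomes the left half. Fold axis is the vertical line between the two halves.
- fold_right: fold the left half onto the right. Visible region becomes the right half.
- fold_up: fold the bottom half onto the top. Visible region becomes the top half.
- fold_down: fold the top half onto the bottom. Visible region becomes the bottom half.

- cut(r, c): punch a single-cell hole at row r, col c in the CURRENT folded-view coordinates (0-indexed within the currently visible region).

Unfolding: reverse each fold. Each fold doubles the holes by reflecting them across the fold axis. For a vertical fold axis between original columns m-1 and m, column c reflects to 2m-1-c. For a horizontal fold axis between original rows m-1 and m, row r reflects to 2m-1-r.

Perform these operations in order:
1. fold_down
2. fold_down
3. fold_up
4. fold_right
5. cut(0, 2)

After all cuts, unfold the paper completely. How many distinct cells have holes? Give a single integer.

Op 1 fold_down: fold axis h@4; visible region now rows[4,8) x cols[0,8) = 4x8
Op 2 fold_down: fold axis h@6; visible region now rows[6,8) x cols[0,8) = 2x8
Op 3 fold_up: fold axis h@7; visible region now rows[6,7) x cols[0,8) = 1x8
Op 4 fold_right: fold axis v@4; visible region now rows[6,7) x cols[4,8) = 1x4
Op 5 cut(0, 2): punch at orig (6,6); cuts so far [(6, 6)]; region rows[6,7) x cols[4,8) = 1x4
Unfold 1 (reflect across v@4): 2 holes -> [(6, 1), (6, 6)]
Unfold 2 (reflect across h@7): 4 holes -> [(6, 1), (6, 6), (7, 1), (7, 6)]
Unfold 3 (reflect across h@6): 8 holes -> [(4, 1), (4, 6), (5, 1), (5, 6), (6, 1), (6, 6), (7, 1), (7, 6)]
Unfold 4 (reflect across h@4): 16 holes -> [(0, 1), (0, 6), (1, 1), (1, 6), (2, 1), (2, 6), (3, 1), (3, 6), (4, 1), (4, 6), (5, 1), (5, 6), (6, 1), (6, 6), (7, 1), (7, 6)]

Answer: 16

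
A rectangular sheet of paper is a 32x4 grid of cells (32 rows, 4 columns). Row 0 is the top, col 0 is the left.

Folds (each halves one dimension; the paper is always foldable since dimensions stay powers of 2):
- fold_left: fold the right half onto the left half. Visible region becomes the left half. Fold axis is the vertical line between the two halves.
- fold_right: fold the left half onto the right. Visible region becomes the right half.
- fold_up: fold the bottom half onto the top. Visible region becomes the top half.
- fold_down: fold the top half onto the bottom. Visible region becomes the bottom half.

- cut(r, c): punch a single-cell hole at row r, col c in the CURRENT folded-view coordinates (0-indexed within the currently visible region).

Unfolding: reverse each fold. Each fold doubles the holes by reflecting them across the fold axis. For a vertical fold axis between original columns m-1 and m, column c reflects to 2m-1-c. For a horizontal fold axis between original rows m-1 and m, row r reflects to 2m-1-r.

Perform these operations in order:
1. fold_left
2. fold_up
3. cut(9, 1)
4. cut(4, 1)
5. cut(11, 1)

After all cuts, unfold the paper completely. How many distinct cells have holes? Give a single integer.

Op 1 fold_left: fold axis v@2; visible region now rows[0,32) x cols[0,2) = 32x2
Op 2 fold_up: fold axis h@16; visible region now rows[0,16) x cols[0,2) = 16x2
Op 3 cut(9, 1): punch at orig (9,1); cuts so far [(9, 1)]; region rows[0,16) x cols[0,2) = 16x2
Op 4 cut(4, 1): punch at orig (4,1); cuts so far [(4, 1), (9, 1)]; region rows[0,16) x cols[0,2) = 16x2
Op 5 cut(11, 1): punch at orig (11,1); cuts so far [(4, 1), (9, 1), (11, 1)]; region rows[0,16) x cols[0,2) = 16x2
Unfold 1 (reflect across h@16): 6 holes -> [(4, 1), (9, 1), (11, 1), (20, 1), (22, 1), (27, 1)]
Unfold 2 (reflect across v@2): 12 holes -> [(4, 1), (4, 2), (9, 1), (9, 2), (11, 1), (11, 2), (20, 1), (20, 2), (22, 1), (22, 2), (27, 1), (27, 2)]

Answer: 12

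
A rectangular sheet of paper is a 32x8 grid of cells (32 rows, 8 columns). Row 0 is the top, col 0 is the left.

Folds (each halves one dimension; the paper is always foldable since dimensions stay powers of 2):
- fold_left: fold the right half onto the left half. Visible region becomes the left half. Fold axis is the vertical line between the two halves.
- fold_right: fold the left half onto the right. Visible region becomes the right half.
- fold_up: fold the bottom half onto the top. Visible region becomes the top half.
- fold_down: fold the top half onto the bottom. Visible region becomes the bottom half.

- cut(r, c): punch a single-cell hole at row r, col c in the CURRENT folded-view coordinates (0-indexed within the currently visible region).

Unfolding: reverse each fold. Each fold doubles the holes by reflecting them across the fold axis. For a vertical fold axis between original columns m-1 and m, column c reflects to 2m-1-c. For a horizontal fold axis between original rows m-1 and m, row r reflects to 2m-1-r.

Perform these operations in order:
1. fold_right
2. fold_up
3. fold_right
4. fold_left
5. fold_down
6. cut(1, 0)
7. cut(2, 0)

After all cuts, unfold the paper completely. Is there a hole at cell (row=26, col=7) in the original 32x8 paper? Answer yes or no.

Op 1 fold_right: fold axis v@4; visible region now rows[0,32) x cols[4,8) = 32x4
Op 2 fold_up: fold axis h@16; visible region now rows[0,16) x cols[4,8) = 16x4
Op 3 fold_right: fold axis v@6; visible region now rows[0,16) x cols[6,8) = 16x2
Op 4 fold_left: fold axis v@7; visible region now rows[0,16) x cols[6,7) = 16x1
Op 5 fold_down: fold axis h@8; visible region now rows[8,16) x cols[6,7) = 8x1
Op 6 cut(1, 0): punch at orig (9,6); cuts so far [(9, 6)]; region rows[8,16) x cols[6,7) = 8x1
Op 7 cut(2, 0): punch at orig (10,6); cuts so far [(9, 6), (10, 6)]; region rows[8,16) x cols[6,7) = 8x1
Unfold 1 (reflect across h@8): 4 holes -> [(5, 6), (6, 6), (9, 6), (10, 6)]
Unfold 2 (reflect across v@7): 8 holes -> [(5, 6), (5, 7), (6, 6), (6, 7), (9, 6), (9, 7), (10, 6), (10, 7)]
Unfold 3 (reflect across v@6): 16 holes -> [(5, 4), (5, 5), (5, 6), (5, 7), (6, 4), (6, 5), (6, 6), (6, 7), (9, 4), (9, 5), (9, 6), (9, 7), (10, 4), (10, 5), (10, 6), (10, 7)]
Unfold 4 (reflect across h@16): 32 holes -> [(5, 4), (5, 5), (5, 6), (5, 7), (6, 4), (6, 5), (6, 6), (6, 7), (9, 4), (9, 5), (9, 6), (9, 7), (10, 4), (10, 5), (10, 6), (10, 7), (21, 4), (21, 5), (21, 6), (21, 7), (22, 4), (22, 5), (22, 6), (22, 7), (25, 4), (25, 5), (25, 6), (25, 7), (26, 4), (26, 5), (26, 6), (26, 7)]
Unfold 5 (reflect across v@4): 64 holes -> [(5, 0), (5, 1), (5, 2), (5, 3), (5, 4), (5, 5), (5, 6), (5, 7), (6, 0), (6, 1), (6, 2), (6, 3), (6, 4), (6, 5), (6, 6), (6, 7), (9, 0), (9, 1), (9, 2), (9, 3), (9, 4), (9, 5), (9, 6), (9, 7), (10, 0), (10, 1), (10, 2), (10, 3), (10, 4), (10, 5), (10, 6), (10, 7), (21, 0), (21, 1), (21, 2), (21, 3), (21, 4), (21, 5), (21, 6), (21, 7), (22, 0), (22, 1), (22, 2), (22, 3), (22, 4), (22, 5), (22, 6), (22, 7), (25, 0), (25, 1), (25, 2), (25, 3), (25, 4), (25, 5), (25, 6), (25, 7), (26, 0), (26, 1), (26, 2), (26, 3), (26, 4), (26, 5), (26, 6), (26, 7)]
Holes: [(5, 0), (5, 1), (5, 2), (5, 3), (5, 4), (5, 5), (5, 6), (5, 7), (6, 0), (6, 1), (6, 2), (6, 3), (6, 4), (6, 5), (6, 6), (6, 7), (9, 0), (9, 1), (9, 2), (9, 3), (9, 4), (9, 5), (9, 6), (9, 7), (10, 0), (10, 1), (10, 2), (10, 3), (10, 4), (10, 5), (10, 6), (10, 7), (21, 0), (21, 1), (21, 2), (21, 3), (21, 4), (21, 5), (21, 6), (21, 7), (22, 0), (22, 1), (22, 2), (22, 3), (22, 4), (22, 5), (22, 6), (22, 7), (25, 0), (25, 1), (25, 2), (25, 3), (25, 4), (25, 5), (25, 6), (25, 7), (26, 0), (26, 1), (26, 2), (26, 3), (26, 4), (26, 5), (26, 6), (26, 7)]

Answer: yes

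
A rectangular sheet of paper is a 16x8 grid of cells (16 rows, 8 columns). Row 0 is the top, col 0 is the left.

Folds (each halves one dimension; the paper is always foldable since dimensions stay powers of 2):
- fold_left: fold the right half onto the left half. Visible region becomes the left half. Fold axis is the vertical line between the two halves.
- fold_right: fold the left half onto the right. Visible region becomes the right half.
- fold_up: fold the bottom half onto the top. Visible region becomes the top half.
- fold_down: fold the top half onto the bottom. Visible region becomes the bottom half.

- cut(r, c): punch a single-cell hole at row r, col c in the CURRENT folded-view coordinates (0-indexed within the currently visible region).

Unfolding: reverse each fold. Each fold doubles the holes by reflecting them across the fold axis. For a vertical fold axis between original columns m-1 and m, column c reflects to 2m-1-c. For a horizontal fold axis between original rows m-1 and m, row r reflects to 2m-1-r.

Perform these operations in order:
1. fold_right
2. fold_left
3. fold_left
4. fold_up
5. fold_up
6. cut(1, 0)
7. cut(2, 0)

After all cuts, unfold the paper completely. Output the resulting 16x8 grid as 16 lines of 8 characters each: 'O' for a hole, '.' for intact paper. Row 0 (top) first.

Op 1 fold_right: fold axis v@4; visible region now rows[0,16) x cols[4,8) = 16x4
Op 2 fold_left: fold axis v@6; visible region now rows[0,16) x cols[4,6) = 16x2
Op 3 fold_left: fold axis v@5; visible region now rows[0,16) x cols[4,5) = 16x1
Op 4 fold_up: fold axis h@8; visible region now rows[0,8) x cols[4,5) = 8x1
Op 5 fold_up: fold axis h@4; visible region now rows[0,4) x cols[4,5) = 4x1
Op 6 cut(1, 0): punch at orig (1,4); cuts so far [(1, 4)]; region rows[0,4) x cols[4,5) = 4x1
Op 7 cut(2, 0): punch at orig (2,4); cuts so far [(1, 4), (2, 4)]; region rows[0,4) x cols[4,5) = 4x1
Unfold 1 (reflect across h@4): 4 holes -> [(1, 4), (2, 4), (5, 4), (6, 4)]
Unfold 2 (reflect across h@8): 8 holes -> [(1, 4), (2, 4), (5, 4), (6, 4), (9, 4), (10, 4), (13, 4), (14, 4)]
Unfold 3 (reflect across v@5): 16 holes -> [(1, 4), (1, 5), (2, 4), (2, 5), (5, 4), (5, 5), (6, 4), (6, 5), (9, 4), (9, 5), (10, 4), (10, 5), (13, 4), (13, 5), (14, 4), (14, 5)]
Unfold 4 (reflect across v@6): 32 holes -> [(1, 4), (1, 5), (1, 6), (1, 7), (2, 4), (2, 5), (2, 6), (2, 7), (5, 4), (5, 5), (5, 6), (5, 7), (6, 4), (6, 5), (6, 6), (6, 7), (9, 4), (9, 5), (9, 6), (9, 7), (10, 4), (10, 5), (10, 6), (10, 7), (13, 4), (13, 5), (13, 6), (13, 7), (14, 4), (14, 5), (14, 6), (14, 7)]
Unfold 5 (reflect across v@4): 64 holes -> [(1, 0), (1, 1), (1, 2), (1, 3), (1, 4), (1, 5), (1, 6), (1, 7), (2, 0), (2, 1), (2, 2), (2, 3), (2, 4), (2, 5), (2, 6), (2, 7), (5, 0), (5, 1), (5, 2), (5, 3), (5, 4), (5, 5), (5, 6), (5, 7), (6, 0), (6, 1), (6, 2), (6, 3), (6, 4), (6, 5), (6, 6), (6, 7), (9, 0), (9, 1), (9, 2), (9, 3), (9, 4), (9, 5), (9, 6), (9, 7), (10, 0), (10, 1), (10, 2), (10, 3), (10, 4), (10, 5), (10, 6), (10, 7), (13, 0), (13, 1), (13, 2), (13, 3), (13, 4), (13, 5), (13, 6), (13, 7), (14, 0), (14, 1), (14, 2), (14, 3), (14, 4), (14, 5), (14, 6), (14, 7)]

Answer: ........
OOOOOOOO
OOOOOOOO
........
........
OOOOOOOO
OOOOOOOO
........
........
OOOOOOOO
OOOOOOOO
........
........
OOOOOOOO
OOOOOOOO
........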